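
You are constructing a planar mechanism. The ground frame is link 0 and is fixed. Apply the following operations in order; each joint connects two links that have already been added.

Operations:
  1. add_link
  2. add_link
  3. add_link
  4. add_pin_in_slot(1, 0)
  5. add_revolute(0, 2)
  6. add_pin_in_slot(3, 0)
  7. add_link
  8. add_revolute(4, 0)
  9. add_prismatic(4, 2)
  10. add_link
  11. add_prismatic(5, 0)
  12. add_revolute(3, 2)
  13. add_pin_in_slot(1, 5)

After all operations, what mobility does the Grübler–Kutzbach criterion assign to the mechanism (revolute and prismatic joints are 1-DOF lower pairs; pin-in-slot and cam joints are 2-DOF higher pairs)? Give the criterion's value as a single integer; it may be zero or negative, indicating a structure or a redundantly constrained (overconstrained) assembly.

M = 2

L=1 J1=0 J2=0
add link → L=2 J1=0 J2=0
add link → L=3 J1=0 J2=0
add link → L=4 J1=0 J2=0
PS@1,0 dof=2 J2 → L=4 J1=0 J2=1
R@0,2 dof=1 J1 → L=4 J1=1 J2=1
PS@3,0 dof=2 J2 → L=4 J1=1 J2=2
add link → L=5 J1=1 J2=2
R@4,0 dof=1 J1 → L=5 J1=2 J2=2
P@4,2 dof=1 J1 → L=5 J1=3 J2=2
add link → L=6 J1=3 J2=2
P@5,0 dof=1 J1 → L=6 J1=4 J2=2
R@3,2 dof=1 J1 → L=6 J1=5 J2=2
PS@1,5 dof=2 J2 → L=6 J1=5 J2=3
M=3(L−1)−2J1−J2=3·5−2·5−3=2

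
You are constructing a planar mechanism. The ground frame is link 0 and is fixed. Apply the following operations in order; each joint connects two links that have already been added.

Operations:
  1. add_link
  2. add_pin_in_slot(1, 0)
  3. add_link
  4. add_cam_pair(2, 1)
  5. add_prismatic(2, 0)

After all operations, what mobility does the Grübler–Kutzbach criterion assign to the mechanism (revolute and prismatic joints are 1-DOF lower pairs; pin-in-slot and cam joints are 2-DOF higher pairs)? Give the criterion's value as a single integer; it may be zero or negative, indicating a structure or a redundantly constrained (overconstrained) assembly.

link 0 = ground. State L|J1|J2 = 1|0|0
+link1  2|0|0
PS(1,0) f=2→J2  2|0|1
+link2  3|0|1
C(2,1) f=2→J2  3|0|2
P(2,0) f=1→J1  3|1|2
M = 3(3−1)−2·1−2 = 6−2−2 = 2

M = 2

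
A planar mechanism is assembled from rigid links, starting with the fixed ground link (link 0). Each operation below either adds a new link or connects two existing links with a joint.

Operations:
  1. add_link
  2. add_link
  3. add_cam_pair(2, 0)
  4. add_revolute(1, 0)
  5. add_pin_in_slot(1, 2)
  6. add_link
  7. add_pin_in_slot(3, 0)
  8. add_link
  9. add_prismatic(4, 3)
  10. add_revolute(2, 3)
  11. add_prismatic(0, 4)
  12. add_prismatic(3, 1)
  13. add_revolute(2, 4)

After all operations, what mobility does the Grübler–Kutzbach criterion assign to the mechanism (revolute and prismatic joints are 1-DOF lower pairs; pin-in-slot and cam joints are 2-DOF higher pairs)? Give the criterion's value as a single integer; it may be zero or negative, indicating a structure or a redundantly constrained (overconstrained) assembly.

[1;0;0] (link 0 is ground)
L+ [2;0;0]
L+ [3;0;0]
C(2,0)∈J2 [3;0;1]
R(1,0)∈J1 [3;1;1]
PS(1,2)∈J2 [3;1;2]
L+ [4;1;2]
PS(3,0)∈J2 [4;1;3]
L+ [5;1;3]
P(4,3)∈J1 [5;2;3]
R(2,3)∈J1 [5;3;3]
P(0,4)∈J1 [5;4;3]
P(3,1)∈J1 [5;5;3]
R(2,4)∈J1 [5;6;3]
mobility = 12 − 12 − 3 = -3

M = -3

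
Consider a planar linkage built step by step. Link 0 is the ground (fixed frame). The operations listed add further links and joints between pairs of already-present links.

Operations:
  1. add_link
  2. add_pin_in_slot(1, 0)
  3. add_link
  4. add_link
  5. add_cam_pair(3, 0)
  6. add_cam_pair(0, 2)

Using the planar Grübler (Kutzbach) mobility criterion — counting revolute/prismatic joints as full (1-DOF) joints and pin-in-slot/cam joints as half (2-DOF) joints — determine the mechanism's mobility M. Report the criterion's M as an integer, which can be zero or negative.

M = 6

[1;0;0] (link 0 is ground)
L+ [2;0;0]
PS(1,0)∈J2 [2;0;1]
L+ [3;0;1]
L+ [4;0;1]
C(3,0)∈J2 [4;0;2]
C(0,2)∈J2 [4;0;3]
mobility = 9 − 0 − 3 = 6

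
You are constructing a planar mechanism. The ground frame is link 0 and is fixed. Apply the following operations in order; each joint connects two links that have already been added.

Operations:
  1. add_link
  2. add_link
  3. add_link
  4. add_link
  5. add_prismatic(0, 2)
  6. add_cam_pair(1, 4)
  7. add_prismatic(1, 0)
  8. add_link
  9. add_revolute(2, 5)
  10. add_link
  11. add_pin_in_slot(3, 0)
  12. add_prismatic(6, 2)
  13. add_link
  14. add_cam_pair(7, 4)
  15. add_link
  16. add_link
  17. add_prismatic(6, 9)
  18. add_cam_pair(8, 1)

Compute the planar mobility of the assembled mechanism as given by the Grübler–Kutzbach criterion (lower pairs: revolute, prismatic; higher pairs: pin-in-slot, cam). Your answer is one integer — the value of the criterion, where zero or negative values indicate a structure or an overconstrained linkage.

M = 13

(L,J1,J2)=(1,0,0); link0 fixed
link1: (2,0,0)
link2: (3,0,0)
link3: (4,0,0)
link4: (5,0,0)
P 0-2 [J1]: (5,1,0)
C 1-4 [J2]: (5,1,1)
P 1-0 [J1]: (5,2,1)
link5: (6,2,1)
R 2-5 [J1]: (6,3,1)
link6: (7,3,1)
PS 3-0 [J2]: (7,3,2)
P 6-2 [J1]: (7,4,2)
link7: (8,4,2)
C 7-4 [J2]: (8,4,3)
link8: (9,4,3)
link9: (10,4,3)
P 6-9 [J1]: (10,5,3)
C 8-1 [J2]: (10,5,4)
Grübler: 3·9 − 2·5 − 4 = 13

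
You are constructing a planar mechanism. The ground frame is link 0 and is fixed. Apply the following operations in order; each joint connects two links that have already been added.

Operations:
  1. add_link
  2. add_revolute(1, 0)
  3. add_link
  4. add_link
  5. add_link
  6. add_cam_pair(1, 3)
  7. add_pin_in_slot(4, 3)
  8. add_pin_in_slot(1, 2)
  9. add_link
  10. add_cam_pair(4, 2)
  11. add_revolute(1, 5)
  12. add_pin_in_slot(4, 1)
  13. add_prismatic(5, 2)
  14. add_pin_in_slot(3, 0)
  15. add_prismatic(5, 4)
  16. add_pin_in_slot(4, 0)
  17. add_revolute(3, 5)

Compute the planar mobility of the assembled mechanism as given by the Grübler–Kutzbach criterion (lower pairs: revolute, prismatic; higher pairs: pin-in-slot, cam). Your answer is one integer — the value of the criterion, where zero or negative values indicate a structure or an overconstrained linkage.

M = -2

[1;0;0] (link 0 is ground)
L+ [2;0;0]
R(1,0)∈J1 [2;1;0]
L+ [3;1;0]
L+ [4;1;0]
L+ [5;1;0]
C(1,3)∈J2 [5;1;1]
PS(4,3)∈J2 [5;1;2]
PS(1,2)∈J2 [5;1;3]
L+ [6;1;3]
C(4,2)∈J2 [6;1;4]
R(1,5)∈J1 [6;2;4]
PS(4,1)∈J2 [6;2;5]
P(5,2)∈J1 [6;3;5]
PS(3,0)∈J2 [6;3;6]
P(5,4)∈J1 [6;4;6]
PS(4,0)∈J2 [6;4;7]
R(3,5)∈J1 [6;5;7]
mobility = 15 − 10 − 7 = -2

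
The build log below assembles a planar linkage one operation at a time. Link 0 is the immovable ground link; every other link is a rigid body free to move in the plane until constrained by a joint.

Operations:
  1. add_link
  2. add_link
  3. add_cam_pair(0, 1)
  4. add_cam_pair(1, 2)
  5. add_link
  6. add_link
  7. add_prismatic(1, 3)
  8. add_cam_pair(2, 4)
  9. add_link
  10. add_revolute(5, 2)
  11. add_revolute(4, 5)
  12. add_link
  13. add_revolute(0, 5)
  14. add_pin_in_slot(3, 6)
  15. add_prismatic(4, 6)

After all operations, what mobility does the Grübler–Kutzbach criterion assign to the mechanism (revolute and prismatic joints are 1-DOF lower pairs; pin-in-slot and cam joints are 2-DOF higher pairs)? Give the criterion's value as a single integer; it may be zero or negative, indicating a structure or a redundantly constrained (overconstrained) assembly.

[1;0;0] (link 0 is ground)
L+ [2;0;0]
L+ [3;0;0]
C(0,1)∈J2 [3;0;1]
C(1,2)∈J2 [3;0;2]
L+ [4;0;2]
L+ [5;0;2]
P(1,3)∈J1 [5;1;2]
C(2,4)∈J2 [5;1;3]
L+ [6;1;3]
R(5,2)∈J1 [6;2;3]
R(4,5)∈J1 [6;3;3]
L+ [7;3;3]
R(0,5)∈J1 [7;4;3]
PS(3,6)∈J2 [7;4;4]
P(4,6)∈J1 [7;5;4]
mobility = 18 − 10 − 4 = 4

M = 4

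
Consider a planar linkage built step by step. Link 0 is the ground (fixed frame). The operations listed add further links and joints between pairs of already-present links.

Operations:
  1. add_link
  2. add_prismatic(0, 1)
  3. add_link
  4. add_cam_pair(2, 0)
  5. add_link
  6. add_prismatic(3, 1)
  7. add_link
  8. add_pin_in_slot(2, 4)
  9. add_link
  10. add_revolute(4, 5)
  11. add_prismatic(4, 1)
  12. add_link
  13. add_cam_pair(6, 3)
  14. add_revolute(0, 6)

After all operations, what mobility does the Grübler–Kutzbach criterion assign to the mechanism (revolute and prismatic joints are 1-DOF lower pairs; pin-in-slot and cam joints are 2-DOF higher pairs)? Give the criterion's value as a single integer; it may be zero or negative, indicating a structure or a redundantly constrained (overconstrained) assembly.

M = 5

[1;0;0] (link 0 is ground)
L+ [2;0;0]
P(0,1)∈J1 [2;1;0]
L+ [3;1;0]
C(2,0)∈J2 [3;1;1]
L+ [4;1;1]
P(3,1)∈J1 [4;2;1]
L+ [5;2;1]
PS(2,4)∈J2 [5;2;2]
L+ [6;2;2]
R(4,5)∈J1 [6;3;2]
P(4,1)∈J1 [6;4;2]
L+ [7;4;2]
C(6,3)∈J2 [7;4;3]
R(0,6)∈J1 [7;5;3]
mobility = 18 − 10 − 3 = 5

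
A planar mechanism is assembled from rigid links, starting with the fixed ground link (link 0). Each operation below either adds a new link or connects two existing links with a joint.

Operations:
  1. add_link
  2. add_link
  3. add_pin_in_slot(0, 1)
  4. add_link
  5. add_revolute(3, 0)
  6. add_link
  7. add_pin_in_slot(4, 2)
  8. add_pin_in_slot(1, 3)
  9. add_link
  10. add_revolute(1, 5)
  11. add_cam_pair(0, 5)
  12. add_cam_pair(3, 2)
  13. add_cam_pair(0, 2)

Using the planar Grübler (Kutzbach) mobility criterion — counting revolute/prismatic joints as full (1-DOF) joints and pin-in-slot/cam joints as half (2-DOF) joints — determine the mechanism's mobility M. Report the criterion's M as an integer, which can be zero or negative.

M = 5

link 0 = ground. State L|J1|J2 = 1|0|0
+link1  2|0|0
+link2  3|0|0
PS(0,1) f=2→J2  3|0|1
+link3  4|0|1
R(3,0) f=1→J1  4|1|1
+link4  5|1|1
PS(4,2) f=2→J2  5|1|2
PS(1,3) f=2→J2  5|1|3
+link5  6|1|3
R(1,5) f=1→J1  6|2|3
C(0,5) f=2→J2  6|2|4
C(3,2) f=2→J2  6|2|5
C(0,2) f=2→J2  6|2|6
M = 3(6−1)−2·2−6 = 15−4−6 = 5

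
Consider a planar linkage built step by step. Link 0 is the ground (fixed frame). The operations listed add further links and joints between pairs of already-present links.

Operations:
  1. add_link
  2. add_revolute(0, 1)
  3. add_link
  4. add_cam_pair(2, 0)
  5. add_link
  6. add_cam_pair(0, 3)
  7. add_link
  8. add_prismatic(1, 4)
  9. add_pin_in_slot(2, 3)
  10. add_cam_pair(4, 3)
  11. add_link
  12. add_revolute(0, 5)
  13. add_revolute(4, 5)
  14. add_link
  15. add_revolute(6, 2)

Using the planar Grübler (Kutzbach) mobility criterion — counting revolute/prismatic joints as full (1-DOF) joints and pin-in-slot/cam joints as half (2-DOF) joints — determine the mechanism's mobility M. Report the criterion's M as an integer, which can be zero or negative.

M = 4

(L,J1,J2)=(1,0,0); link0 fixed
link1: (2,0,0)
R 0-1 [J1]: (2,1,0)
link2: (3,1,0)
C 2-0 [J2]: (3,1,1)
link3: (4,1,1)
C 0-3 [J2]: (4,1,2)
link4: (5,1,2)
P 1-4 [J1]: (5,2,2)
PS 2-3 [J2]: (5,2,3)
C 4-3 [J2]: (5,2,4)
link5: (6,2,4)
R 0-5 [J1]: (6,3,4)
R 4-5 [J1]: (6,4,4)
link6: (7,4,4)
R 6-2 [J1]: (7,5,4)
Grübler: 3·6 − 2·5 − 4 = 4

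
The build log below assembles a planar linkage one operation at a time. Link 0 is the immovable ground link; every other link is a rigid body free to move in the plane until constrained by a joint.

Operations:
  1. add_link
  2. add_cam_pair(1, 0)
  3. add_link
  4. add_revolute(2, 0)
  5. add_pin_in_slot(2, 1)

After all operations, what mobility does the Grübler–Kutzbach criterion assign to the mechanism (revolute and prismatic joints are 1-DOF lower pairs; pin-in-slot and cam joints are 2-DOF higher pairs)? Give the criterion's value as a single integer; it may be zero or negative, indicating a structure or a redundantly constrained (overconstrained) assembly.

M = 2

L=1 J1=0 J2=0
add link → L=2 J1=0 J2=0
C@1,0 dof=2 J2 → L=2 J1=0 J2=1
add link → L=3 J1=0 J2=1
R@2,0 dof=1 J1 → L=3 J1=1 J2=1
PS@2,1 dof=2 J2 → L=3 J1=1 J2=2
M=3(L−1)−2J1−J2=3·2−2·1−2=2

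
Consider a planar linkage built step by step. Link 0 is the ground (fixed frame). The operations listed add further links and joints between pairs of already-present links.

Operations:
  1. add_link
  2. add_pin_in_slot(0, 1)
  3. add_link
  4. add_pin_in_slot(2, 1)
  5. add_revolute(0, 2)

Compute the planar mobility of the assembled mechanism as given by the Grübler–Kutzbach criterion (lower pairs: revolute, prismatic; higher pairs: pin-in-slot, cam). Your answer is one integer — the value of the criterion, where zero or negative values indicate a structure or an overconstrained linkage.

(L,J1,J2)=(1,0,0); link0 fixed
link1: (2,0,0)
PS 0-1 [J2]: (2,0,1)
link2: (3,0,1)
PS 2-1 [J2]: (3,0,2)
R 0-2 [J1]: (3,1,2)
Grübler: 3·2 − 2·1 − 2 = 2

M = 2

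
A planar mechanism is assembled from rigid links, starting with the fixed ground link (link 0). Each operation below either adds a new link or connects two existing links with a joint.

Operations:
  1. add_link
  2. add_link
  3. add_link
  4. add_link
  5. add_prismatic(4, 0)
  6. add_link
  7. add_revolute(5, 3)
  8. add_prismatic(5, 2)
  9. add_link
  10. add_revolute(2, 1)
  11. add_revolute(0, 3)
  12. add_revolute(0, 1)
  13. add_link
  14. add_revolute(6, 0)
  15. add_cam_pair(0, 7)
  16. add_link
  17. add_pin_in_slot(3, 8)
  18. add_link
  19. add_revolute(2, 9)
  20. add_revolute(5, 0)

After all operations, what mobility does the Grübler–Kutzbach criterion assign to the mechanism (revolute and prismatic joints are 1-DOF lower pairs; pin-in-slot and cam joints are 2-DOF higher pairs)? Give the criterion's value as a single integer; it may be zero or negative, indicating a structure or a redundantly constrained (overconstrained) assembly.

M = 7

[1;0;0] (link 0 is ground)
L+ [2;0;0]
L+ [3;0;0]
L+ [4;0;0]
L+ [5;0;0]
P(4,0)∈J1 [5;1;0]
L+ [6;1;0]
R(5,3)∈J1 [6;2;0]
P(5,2)∈J1 [6;3;0]
L+ [7;3;0]
R(2,1)∈J1 [7;4;0]
R(0,3)∈J1 [7;5;0]
R(0,1)∈J1 [7;6;0]
L+ [8;6;0]
R(6,0)∈J1 [8;7;0]
C(0,7)∈J2 [8;7;1]
L+ [9;7;1]
PS(3,8)∈J2 [9;7;2]
L+ [10;7;2]
R(2,9)∈J1 [10;8;2]
R(5,0)∈J1 [10;9;2]
mobility = 27 − 18 − 2 = 7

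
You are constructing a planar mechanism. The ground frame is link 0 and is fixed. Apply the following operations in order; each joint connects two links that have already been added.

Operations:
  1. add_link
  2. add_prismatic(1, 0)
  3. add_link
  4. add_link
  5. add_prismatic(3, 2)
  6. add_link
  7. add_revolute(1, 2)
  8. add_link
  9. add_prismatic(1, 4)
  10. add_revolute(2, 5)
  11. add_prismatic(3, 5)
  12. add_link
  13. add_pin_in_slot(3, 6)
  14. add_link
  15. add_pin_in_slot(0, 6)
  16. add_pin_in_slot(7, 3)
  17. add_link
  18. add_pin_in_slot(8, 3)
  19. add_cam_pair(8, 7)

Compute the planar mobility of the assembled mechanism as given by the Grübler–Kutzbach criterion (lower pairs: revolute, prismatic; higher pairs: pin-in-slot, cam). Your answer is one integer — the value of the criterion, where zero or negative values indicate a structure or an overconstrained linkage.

M = 7

link 0 = ground. State L|J1|J2 = 1|0|0
+link1  2|0|0
P(1,0) f=1→J1  2|1|0
+link2  3|1|0
+link3  4|1|0
P(3,2) f=1→J1  4|2|0
+link4  5|2|0
R(1,2) f=1→J1  5|3|0
+link5  6|3|0
P(1,4) f=1→J1  6|4|0
R(2,5) f=1→J1  6|5|0
P(3,5) f=1→J1  6|6|0
+link6  7|6|0
PS(3,6) f=2→J2  7|6|1
+link7  8|6|1
PS(0,6) f=2→J2  8|6|2
PS(7,3) f=2→J2  8|6|3
+link8  9|6|3
PS(8,3) f=2→J2  9|6|4
C(8,7) f=2→J2  9|6|5
M = 3(9−1)−2·6−5 = 24−12−5 = 7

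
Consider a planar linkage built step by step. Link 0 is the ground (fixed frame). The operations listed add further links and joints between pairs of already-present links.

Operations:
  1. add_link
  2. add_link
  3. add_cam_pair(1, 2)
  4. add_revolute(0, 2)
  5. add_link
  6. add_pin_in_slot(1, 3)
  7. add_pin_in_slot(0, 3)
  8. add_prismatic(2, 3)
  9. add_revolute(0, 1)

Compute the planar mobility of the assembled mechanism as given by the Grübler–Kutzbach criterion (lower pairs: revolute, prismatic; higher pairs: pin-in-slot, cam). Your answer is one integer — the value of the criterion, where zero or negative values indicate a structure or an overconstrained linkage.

M = 0

ground; <1,0,0>
#1 <2,0,0>
#2 <3,0,0>
C:1↔2 J2 <3,0,1>
R:0↔2 J1 <3,1,1>
#3 <4,1,1>
PS:1↔3 J2 <4,1,2>
PS:0↔3 J2 <4,1,3>
P:2↔3 J1 <4,2,3>
R:0↔1 J1 <4,3,3>
3×3 − 2×3 − 1×3 = 0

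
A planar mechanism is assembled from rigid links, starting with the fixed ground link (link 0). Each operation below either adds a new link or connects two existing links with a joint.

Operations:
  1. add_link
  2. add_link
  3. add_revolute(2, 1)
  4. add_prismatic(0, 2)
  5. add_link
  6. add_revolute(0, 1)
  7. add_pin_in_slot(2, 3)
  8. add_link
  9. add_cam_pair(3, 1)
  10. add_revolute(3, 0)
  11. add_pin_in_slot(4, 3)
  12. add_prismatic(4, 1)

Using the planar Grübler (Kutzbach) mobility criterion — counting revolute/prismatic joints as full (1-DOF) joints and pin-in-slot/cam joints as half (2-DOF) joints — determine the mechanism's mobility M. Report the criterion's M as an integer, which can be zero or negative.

ground; <1,0,0>
#1 <2,0,0>
#2 <3,0,0>
R:2↔1 J1 <3,1,0>
P:0↔2 J1 <3,2,0>
#3 <4,2,0>
R:0↔1 J1 <4,3,0>
PS:2↔3 J2 <4,3,1>
#4 <5,3,1>
C:3↔1 J2 <5,3,2>
R:3↔0 J1 <5,4,2>
PS:4↔3 J2 <5,4,3>
P:4↔1 J1 <5,5,3>
3×4 − 2×5 − 1×3 = -1

M = -1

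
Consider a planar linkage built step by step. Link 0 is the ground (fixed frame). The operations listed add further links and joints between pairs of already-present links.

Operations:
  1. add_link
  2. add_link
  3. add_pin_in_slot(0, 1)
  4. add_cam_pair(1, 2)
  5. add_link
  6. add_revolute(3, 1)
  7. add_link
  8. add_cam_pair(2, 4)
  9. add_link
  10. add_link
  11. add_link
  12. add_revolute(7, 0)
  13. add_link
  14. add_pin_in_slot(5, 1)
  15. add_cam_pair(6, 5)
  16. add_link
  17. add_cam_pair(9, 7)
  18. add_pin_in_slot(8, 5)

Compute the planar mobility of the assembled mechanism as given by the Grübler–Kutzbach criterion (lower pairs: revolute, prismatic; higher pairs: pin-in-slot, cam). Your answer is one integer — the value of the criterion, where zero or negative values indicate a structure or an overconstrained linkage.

(L,J1,J2)=(1,0,0); link0 fixed
link1: (2,0,0)
link2: (3,0,0)
PS 0-1 [J2]: (3,0,1)
C 1-2 [J2]: (3,0,2)
link3: (4,0,2)
R 3-1 [J1]: (4,1,2)
link4: (5,1,2)
C 2-4 [J2]: (5,1,3)
link5: (6,1,3)
link6: (7,1,3)
link7: (8,1,3)
R 7-0 [J1]: (8,2,3)
link8: (9,2,3)
PS 5-1 [J2]: (9,2,4)
C 6-5 [J2]: (9,2,5)
link9: (10,2,5)
C 9-7 [J2]: (10,2,6)
PS 8-5 [J2]: (10,2,7)
Grübler: 3·9 − 2·2 − 7 = 16

M = 16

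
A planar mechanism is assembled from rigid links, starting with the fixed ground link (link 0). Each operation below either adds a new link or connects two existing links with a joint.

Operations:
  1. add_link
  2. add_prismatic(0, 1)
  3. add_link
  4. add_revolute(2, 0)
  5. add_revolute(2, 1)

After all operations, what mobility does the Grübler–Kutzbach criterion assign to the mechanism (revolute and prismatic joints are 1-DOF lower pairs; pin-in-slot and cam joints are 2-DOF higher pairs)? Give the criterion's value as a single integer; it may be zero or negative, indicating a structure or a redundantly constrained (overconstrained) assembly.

M = 0

[1;0;0] (link 0 is ground)
L+ [2;0;0]
P(0,1)∈J1 [2;1;0]
L+ [3;1;0]
R(2,0)∈J1 [3;2;0]
R(2,1)∈J1 [3;3;0]
mobility = 6 − 6 − 0 = 0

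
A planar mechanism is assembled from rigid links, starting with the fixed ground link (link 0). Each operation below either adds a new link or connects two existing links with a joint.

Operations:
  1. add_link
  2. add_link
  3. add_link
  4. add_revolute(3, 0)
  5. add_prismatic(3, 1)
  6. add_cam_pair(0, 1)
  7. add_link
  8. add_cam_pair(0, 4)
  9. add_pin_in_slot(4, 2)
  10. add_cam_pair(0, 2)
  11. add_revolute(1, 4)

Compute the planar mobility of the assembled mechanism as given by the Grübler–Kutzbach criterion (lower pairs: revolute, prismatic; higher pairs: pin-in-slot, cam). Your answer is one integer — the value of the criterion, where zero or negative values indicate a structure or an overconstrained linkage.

ground; <1,0,0>
#1 <2,0,0>
#2 <3,0,0>
#3 <4,0,0>
R:3↔0 J1 <4,1,0>
P:3↔1 J1 <4,2,0>
C:0↔1 J2 <4,2,1>
#4 <5,2,1>
C:0↔4 J2 <5,2,2>
PS:4↔2 J2 <5,2,3>
C:0↔2 J2 <5,2,4>
R:1↔4 J1 <5,3,4>
3×4 − 2×3 − 1×4 = 2

M = 2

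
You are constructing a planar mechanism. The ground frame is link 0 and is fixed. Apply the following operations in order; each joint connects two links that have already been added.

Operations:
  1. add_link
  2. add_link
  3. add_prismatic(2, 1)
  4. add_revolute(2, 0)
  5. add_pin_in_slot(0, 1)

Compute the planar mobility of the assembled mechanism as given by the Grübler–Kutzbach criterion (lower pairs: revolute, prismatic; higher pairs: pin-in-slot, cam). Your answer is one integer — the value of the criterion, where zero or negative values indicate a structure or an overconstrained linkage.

link 0 = ground. State L|J1|J2 = 1|0|0
+link1  2|0|0
+link2  3|0|0
P(2,1) f=1→J1  3|1|0
R(2,0) f=1→J1  3|2|0
PS(0,1) f=2→J2  3|2|1
M = 3(3−1)−2·2−1 = 6−4−1 = 1

M = 1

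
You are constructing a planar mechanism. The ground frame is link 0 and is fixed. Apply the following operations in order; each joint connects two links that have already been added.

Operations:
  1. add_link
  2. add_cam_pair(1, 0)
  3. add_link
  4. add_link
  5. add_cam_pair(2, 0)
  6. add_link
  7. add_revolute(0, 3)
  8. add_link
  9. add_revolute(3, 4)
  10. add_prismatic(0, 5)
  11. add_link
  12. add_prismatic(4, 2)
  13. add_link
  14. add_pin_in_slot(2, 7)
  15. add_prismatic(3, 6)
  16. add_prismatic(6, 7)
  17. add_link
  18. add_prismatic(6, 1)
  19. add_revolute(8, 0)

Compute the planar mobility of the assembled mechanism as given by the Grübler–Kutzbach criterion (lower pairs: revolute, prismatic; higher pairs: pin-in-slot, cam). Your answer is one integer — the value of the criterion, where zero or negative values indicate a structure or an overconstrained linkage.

(L,J1,J2)=(1,0,0); link0 fixed
link1: (2,0,0)
C 1-0 [J2]: (2,0,1)
link2: (3,0,1)
link3: (4,0,1)
C 2-0 [J2]: (4,0,2)
link4: (5,0,2)
R 0-3 [J1]: (5,1,2)
link5: (6,1,2)
R 3-4 [J1]: (6,2,2)
P 0-5 [J1]: (6,3,2)
link6: (7,3,2)
P 4-2 [J1]: (7,4,2)
link7: (8,4,2)
PS 2-7 [J2]: (8,4,3)
P 3-6 [J1]: (8,5,3)
P 6-7 [J1]: (8,6,3)
link8: (9,6,3)
P 6-1 [J1]: (9,7,3)
R 8-0 [J1]: (9,8,3)
Grübler: 3·8 − 2·8 − 3 = 5

M = 5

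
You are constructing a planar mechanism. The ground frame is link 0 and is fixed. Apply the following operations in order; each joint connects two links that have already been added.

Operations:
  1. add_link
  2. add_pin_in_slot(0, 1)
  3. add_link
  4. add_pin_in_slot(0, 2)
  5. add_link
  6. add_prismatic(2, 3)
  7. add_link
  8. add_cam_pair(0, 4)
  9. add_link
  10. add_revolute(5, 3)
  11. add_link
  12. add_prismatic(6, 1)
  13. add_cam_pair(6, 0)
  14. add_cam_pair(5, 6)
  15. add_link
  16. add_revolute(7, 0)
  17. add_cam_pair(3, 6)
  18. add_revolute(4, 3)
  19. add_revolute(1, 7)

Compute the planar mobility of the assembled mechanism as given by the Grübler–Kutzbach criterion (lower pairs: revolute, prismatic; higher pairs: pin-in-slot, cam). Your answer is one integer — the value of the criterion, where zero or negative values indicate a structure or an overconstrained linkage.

M = 3

(L,J1,J2)=(1,0,0); link0 fixed
link1: (2,0,0)
PS 0-1 [J2]: (2,0,1)
link2: (3,0,1)
PS 0-2 [J2]: (3,0,2)
link3: (4,0,2)
P 2-3 [J1]: (4,1,2)
link4: (5,1,2)
C 0-4 [J2]: (5,1,3)
link5: (6,1,3)
R 5-3 [J1]: (6,2,3)
link6: (7,2,3)
P 6-1 [J1]: (7,3,3)
C 6-0 [J2]: (7,3,4)
C 5-6 [J2]: (7,3,5)
link7: (8,3,5)
R 7-0 [J1]: (8,4,5)
C 3-6 [J2]: (8,4,6)
R 4-3 [J1]: (8,5,6)
R 1-7 [J1]: (8,6,6)
Grübler: 3·7 − 2·6 − 6 = 3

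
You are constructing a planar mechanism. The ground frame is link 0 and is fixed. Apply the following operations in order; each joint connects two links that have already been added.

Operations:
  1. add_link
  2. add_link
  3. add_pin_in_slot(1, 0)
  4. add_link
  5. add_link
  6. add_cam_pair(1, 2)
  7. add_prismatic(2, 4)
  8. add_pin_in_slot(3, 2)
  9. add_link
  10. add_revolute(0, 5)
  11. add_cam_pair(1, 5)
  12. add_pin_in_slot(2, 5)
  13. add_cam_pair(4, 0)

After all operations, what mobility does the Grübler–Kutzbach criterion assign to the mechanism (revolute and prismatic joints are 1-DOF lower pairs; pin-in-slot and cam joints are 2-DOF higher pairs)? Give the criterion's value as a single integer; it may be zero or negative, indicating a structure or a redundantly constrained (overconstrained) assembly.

link 0 = ground. State L|J1|J2 = 1|0|0
+link1  2|0|0
+link2  3|0|0
PS(1,0) f=2→J2  3|0|1
+link3  4|0|1
+link4  5|0|1
C(1,2) f=2→J2  5|0|2
P(2,4) f=1→J1  5|1|2
PS(3,2) f=2→J2  5|1|3
+link5  6|1|3
R(0,5) f=1→J1  6|2|3
C(1,5) f=2→J2  6|2|4
PS(2,5) f=2→J2  6|2|5
C(4,0) f=2→J2  6|2|6
M = 3(6−1)−2·2−6 = 15−4−6 = 5

M = 5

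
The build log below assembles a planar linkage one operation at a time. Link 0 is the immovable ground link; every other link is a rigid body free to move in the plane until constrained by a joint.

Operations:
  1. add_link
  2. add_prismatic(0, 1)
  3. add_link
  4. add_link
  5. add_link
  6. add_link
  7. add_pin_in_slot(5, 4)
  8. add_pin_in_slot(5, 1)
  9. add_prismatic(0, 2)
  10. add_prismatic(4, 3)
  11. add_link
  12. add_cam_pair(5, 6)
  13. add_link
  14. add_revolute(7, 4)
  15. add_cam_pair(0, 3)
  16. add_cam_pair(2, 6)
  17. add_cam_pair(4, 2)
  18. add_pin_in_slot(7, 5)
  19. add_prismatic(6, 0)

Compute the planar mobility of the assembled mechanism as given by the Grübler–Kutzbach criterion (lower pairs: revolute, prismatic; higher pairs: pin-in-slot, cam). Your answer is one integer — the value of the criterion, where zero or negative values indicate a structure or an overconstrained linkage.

link 0 = ground. State L|J1|J2 = 1|0|0
+link1  2|0|0
P(0,1) f=1→J1  2|1|0
+link2  3|1|0
+link3  4|1|0
+link4  5|1|0
+link5  6|1|0
PS(5,4) f=2→J2  6|1|1
PS(5,1) f=2→J2  6|1|2
P(0,2) f=1→J1  6|2|2
P(4,3) f=1→J1  6|3|2
+link6  7|3|2
C(5,6) f=2→J2  7|3|3
+link7  8|3|3
R(7,4) f=1→J1  8|4|3
C(0,3) f=2→J2  8|4|4
C(2,6) f=2→J2  8|4|5
C(4,2) f=2→J2  8|4|6
PS(7,5) f=2→J2  8|4|7
P(6,0) f=1→J1  8|5|7
M = 3(8−1)−2·5−7 = 21−10−7 = 4

M = 4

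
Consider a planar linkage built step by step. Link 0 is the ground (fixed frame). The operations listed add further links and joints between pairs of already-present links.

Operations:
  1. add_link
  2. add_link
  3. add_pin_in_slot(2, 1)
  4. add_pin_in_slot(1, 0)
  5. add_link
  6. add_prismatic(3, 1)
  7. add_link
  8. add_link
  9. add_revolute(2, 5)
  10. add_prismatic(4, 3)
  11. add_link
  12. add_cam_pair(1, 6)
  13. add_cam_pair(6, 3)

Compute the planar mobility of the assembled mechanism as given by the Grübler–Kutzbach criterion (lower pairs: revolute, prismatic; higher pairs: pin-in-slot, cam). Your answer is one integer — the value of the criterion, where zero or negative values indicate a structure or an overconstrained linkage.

M = 8

[1;0;0] (link 0 is ground)
L+ [2;0;0]
L+ [3;0;0]
PS(2,1)∈J2 [3;0;1]
PS(1,0)∈J2 [3;0;2]
L+ [4;0;2]
P(3,1)∈J1 [4;1;2]
L+ [5;1;2]
L+ [6;1;2]
R(2,5)∈J1 [6;2;2]
P(4,3)∈J1 [6;3;2]
L+ [7;3;2]
C(1,6)∈J2 [7;3;3]
C(6,3)∈J2 [7;3;4]
mobility = 18 − 6 − 4 = 8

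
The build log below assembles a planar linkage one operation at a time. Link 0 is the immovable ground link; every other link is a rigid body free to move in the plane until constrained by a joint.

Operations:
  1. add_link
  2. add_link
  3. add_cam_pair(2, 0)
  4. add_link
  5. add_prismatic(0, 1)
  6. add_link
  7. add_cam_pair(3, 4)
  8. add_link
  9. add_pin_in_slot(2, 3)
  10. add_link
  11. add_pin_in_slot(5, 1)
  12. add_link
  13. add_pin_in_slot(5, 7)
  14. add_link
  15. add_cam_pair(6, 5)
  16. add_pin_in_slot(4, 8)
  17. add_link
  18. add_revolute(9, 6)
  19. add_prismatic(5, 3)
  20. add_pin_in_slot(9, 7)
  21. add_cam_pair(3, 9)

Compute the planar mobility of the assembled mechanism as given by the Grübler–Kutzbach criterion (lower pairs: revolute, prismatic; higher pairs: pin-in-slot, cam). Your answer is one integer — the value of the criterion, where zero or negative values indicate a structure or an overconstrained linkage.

ground; <1,0,0>
#1 <2,0,0>
#2 <3,0,0>
C:2↔0 J2 <3,0,1>
#3 <4,0,1>
P:0↔1 J1 <4,1,1>
#4 <5,1,1>
C:3↔4 J2 <5,1,2>
#5 <6,1,2>
PS:2↔3 J2 <6,1,3>
#6 <7,1,3>
PS:5↔1 J2 <7,1,4>
#7 <8,1,4>
PS:5↔7 J2 <8,1,5>
#8 <9,1,5>
C:6↔5 J2 <9,1,6>
PS:4↔8 J2 <9,1,7>
#9 <10,1,7>
R:9↔6 J1 <10,2,7>
P:5↔3 J1 <10,3,7>
PS:9↔7 J2 <10,3,8>
C:3↔9 J2 <10,3,9>
3×9 − 2×3 − 1×9 = 12

M = 12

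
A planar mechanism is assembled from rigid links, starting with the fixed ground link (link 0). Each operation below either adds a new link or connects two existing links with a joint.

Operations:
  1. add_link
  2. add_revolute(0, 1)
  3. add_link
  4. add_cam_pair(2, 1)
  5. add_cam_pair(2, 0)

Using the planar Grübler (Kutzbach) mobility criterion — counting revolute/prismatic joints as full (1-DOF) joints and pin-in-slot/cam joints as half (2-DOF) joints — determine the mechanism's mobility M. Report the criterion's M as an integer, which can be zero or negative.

ground; <1,0,0>
#1 <2,0,0>
R:0↔1 J1 <2,1,0>
#2 <3,1,0>
C:2↔1 J2 <3,1,1>
C:2↔0 J2 <3,1,2>
3×2 − 2×1 − 1×2 = 2

M = 2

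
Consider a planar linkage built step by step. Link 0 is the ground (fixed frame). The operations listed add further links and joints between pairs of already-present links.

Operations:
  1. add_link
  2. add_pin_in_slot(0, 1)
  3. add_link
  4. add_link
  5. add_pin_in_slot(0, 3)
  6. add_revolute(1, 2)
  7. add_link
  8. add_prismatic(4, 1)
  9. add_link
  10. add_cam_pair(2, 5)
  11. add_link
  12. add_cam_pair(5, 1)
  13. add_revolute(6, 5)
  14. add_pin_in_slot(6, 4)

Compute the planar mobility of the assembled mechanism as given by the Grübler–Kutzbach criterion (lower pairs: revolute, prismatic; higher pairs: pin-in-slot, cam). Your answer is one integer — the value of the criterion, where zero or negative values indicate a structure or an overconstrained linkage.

(L,J1,J2)=(1,0,0); link0 fixed
link1: (2,0,0)
PS 0-1 [J2]: (2,0,1)
link2: (3,0,1)
link3: (4,0,1)
PS 0-3 [J2]: (4,0,2)
R 1-2 [J1]: (4,1,2)
link4: (5,1,2)
P 4-1 [J1]: (5,2,2)
link5: (6,2,2)
C 2-5 [J2]: (6,2,3)
link6: (7,2,3)
C 5-1 [J2]: (7,2,4)
R 6-5 [J1]: (7,3,4)
PS 6-4 [J2]: (7,3,5)
Grübler: 3·6 − 2·3 − 5 = 7

M = 7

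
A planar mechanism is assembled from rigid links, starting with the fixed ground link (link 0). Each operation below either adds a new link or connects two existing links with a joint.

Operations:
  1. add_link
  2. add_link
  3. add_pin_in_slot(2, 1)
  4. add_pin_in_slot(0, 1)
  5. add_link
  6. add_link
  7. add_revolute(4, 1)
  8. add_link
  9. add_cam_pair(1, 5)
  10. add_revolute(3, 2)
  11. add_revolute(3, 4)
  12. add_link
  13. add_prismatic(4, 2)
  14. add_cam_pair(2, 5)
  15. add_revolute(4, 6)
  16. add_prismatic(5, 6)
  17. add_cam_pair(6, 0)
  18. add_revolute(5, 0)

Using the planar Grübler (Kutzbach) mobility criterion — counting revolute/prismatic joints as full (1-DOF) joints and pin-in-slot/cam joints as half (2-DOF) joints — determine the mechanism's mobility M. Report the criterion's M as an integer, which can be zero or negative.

L=1 J1=0 J2=0
add link → L=2 J1=0 J2=0
add link → L=3 J1=0 J2=0
PS@2,1 dof=2 J2 → L=3 J1=0 J2=1
PS@0,1 dof=2 J2 → L=3 J1=0 J2=2
add link → L=4 J1=0 J2=2
add link → L=5 J1=0 J2=2
R@4,1 dof=1 J1 → L=5 J1=1 J2=2
add link → L=6 J1=1 J2=2
C@1,5 dof=2 J2 → L=6 J1=1 J2=3
R@3,2 dof=1 J1 → L=6 J1=2 J2=3
R@3,4 dof=1 J1 → L=6 J1=3 J2=3
add link → L=7 J1=3 J2=3
P@4,2 dof=1 J1 → L=7 J1=4 J2=3
C@2,5 dof=2 J2 → L=7 J1=4 J2=4
R@4,6 dof=1 J1 → L=7 J1=5 J2=4
P@5,6 dof=1 J1 → L=7 J1=6 J2=4
C@6,0 dof=2 J2 → L=7 J1=6 J2=5
R@5,0 dof=1 J1 → L=7 J1=7 J2=5
M=3(L−1)−2J1−J2=3·6−2·7−5=-1

M = -1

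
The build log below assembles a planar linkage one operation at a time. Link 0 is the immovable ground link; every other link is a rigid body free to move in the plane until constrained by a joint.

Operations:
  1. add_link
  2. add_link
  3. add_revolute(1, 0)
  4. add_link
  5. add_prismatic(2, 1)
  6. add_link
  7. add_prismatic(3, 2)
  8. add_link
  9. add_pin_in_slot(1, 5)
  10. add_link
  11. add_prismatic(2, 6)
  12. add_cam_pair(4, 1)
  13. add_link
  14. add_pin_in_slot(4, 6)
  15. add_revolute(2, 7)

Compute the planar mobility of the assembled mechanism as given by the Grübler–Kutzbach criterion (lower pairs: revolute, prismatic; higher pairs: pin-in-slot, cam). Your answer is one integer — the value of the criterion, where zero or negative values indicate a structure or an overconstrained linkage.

link 0 = ground. State L|J1|J2 = 1|0|0
+link1  2|0|0
+link2  3|0|0
R(1,0) f=1→J1  3|1|0
+link3  4|1|0
P(2,1) f=1→J1  4|2|0
+link4  5|2|0
P(3,2) f=1→J1  5|3|0
+link5  6|3|0
PS(1,5) f=2→J2  6|3|1
+link6  7|3|1
P(2,6) f=1→J1  7|4|1
C(4,1) f=2→J2  7|4|2
+link7  8|4|2
PS(4,6) f=2→J2  8|4|3
R(2,7) f=1→J1  8|5|3
M = 3(8−1)−2·5−3 = 21−10−3 = 8

M = 8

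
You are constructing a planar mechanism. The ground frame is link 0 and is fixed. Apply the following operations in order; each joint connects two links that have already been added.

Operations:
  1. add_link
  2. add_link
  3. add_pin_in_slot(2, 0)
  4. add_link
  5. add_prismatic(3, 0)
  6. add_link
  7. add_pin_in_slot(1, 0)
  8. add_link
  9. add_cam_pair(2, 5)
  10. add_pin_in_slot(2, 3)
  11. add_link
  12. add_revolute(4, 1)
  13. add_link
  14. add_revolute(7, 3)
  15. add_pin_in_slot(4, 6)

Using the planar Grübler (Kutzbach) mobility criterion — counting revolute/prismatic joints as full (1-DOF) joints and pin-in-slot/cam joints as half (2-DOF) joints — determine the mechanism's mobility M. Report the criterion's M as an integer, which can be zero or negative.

M = 10

[1;0;0] (link 0 is ground)
L+ [2;0;0]
L+ [3;0;0]
PS(2,0)∈J2 [3;0;1]
L+ [4;0;1]
P(3,0)∈J1 [4;1;1]
L+ [5;1;1]
PS(1,0)∈J2 [5;1;2]
L+ [6;1;2]
C(2,5)∈J2 [6;1;3]
PS(2,3)∈J2 [6;1;4]
L+ [7;1;4]
R(4,1)∈J1 [7;2;4]
L+ [8;2;4]
R(7,3)∈J1 [8;3;4]
PS(4,6)∈J2 [8;3;5]
mobility = 21 − 6 − 5 = 10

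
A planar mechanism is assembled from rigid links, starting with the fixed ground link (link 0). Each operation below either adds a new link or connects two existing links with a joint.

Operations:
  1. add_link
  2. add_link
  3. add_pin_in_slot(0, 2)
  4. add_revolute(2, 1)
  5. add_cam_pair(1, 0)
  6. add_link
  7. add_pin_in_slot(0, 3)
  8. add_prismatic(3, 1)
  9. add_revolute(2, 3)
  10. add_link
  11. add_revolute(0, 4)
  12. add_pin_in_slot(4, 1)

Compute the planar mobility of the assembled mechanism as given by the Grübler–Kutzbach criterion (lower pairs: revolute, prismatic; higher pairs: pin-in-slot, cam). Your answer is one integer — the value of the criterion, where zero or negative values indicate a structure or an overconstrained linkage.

(L,J1,J2)=(1,0,0); link0 fixed
link1: (2,0,0)
link2: (3,0,0)
PS 0-2 [J2]: (3,0,1)
R 2-1 [J1]: (3,1,1)
C 1-0 [J2]: (3,1,2)
link3: (4,1,2)
PS 0-3 [J2]: (4,1,3)
P 3-1 [J1]: (4,2,3)
R 2-3 [J1]: (4,3,3)
link4: (5,3,3)
R 0-4 [J1]: (5,4,3)
PS 4-1 [J2]: (5,4,4)
Grübler: 3·4 − 2·4 − 4 = 0

M = 0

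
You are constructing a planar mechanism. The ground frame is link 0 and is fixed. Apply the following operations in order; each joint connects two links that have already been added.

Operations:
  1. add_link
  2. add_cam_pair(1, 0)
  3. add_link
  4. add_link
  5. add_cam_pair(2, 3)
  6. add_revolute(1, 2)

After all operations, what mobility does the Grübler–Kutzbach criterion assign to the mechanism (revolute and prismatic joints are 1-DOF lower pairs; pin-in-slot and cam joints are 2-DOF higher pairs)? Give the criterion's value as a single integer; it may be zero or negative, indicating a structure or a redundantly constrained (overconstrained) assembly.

(L,J1,J2)=(1,0,0); link0 fixed
link1: (2,0,0)
C 1-0 [J2]: (2,0,1)
link2: (3,0,1)
link3: (4,0,1)
C 2-3 [J2]: (4,0,2)
R 1-2 [J1]: (4,1,2)
Grübler: 3·3 − 2·1 − 2 = 5

M = 5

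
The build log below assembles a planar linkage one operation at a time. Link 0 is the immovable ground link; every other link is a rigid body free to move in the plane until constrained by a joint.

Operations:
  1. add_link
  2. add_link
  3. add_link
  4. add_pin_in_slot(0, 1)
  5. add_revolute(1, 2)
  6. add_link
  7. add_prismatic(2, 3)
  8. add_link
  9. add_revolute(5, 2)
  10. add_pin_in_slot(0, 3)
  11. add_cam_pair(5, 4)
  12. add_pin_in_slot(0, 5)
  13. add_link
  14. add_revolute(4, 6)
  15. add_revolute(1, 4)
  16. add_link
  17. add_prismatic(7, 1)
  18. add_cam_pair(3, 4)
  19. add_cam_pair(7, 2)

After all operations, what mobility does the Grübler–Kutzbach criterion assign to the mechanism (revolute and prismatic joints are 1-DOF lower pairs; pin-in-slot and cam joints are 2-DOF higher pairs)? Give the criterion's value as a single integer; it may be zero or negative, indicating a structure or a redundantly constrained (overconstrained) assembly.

M = 3

ground; <1,0,0>
#1 <2,0,0>
#2 <3,0,0>
#3 <4,0,0>
PS:0↔1 J2 <4,0,1>
R:1↔2 J1 <4,1,1>
#4 <5,1,1>
P:2↔3 J1 <5,2,1>
#5 <6,2,1>
R:5↔2 J1 <6,3,1>
PS:0↔3 J2 <6,3,2>
C:5↔4 J2 <6,3,3>
PS:0↔5 J2 <6,3,4>
#6 <7,3,4>
R:4↔6 J1 <7,4,4>
R:1↔4 J1 <7,5,4>
#7 <8,5,4>
P:7↔1 J1 <8,6,4>
C:3↔4 J2 <8,6,5>
C:7↔2 J2 <8,6,6>
3×7 − 2×6 − 1×6 = 3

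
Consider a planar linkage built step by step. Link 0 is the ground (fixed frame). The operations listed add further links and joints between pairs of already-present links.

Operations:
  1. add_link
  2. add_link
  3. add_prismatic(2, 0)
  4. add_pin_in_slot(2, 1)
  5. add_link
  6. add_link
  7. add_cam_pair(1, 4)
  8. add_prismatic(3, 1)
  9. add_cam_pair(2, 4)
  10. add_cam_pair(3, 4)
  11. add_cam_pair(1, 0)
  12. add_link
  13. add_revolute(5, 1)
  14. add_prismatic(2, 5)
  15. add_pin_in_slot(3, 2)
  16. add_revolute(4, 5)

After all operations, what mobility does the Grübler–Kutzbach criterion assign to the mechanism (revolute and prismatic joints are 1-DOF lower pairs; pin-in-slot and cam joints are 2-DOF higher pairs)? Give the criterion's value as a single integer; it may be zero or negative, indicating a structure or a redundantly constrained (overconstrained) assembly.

L=1 J1=0 J2=0
add link → L=2 J1=0 J2=0
add link → L=3 J1=0 J2=0
P@2,0 dof=1 J1 → L=3 J1=1 J2=0
PS@2,1 dof=2 J2 → L=3 J1=1 J2=1
add link → L=4 J1=1 J2=1
add link → L=5 J1=1 J2=1
C@1,4 dof=2 J2 → L=5 J1=1 J2=2
P@3,1 dof=1 J1 → L=5 J1=2 J2=2
C@2,4 dof=2 J2 → L=5 J1=2 J2=3
C@3,4 dof=2 J2 → L=5 J1=2 J2=4
C@1,0 dof=2 J2 → L=5 J1=2 J2=5
add link → L=6 J1=2 J2=5
R@5,1 dof=1 J1 → L=6 J1=3 J2=5
P@2,5 dof=1 J1 → L=6 J1=4 J2=5
PS@3,2 dof=2 J2 → L=6 J1=4 J2=6
R@4,5 dof=1 J1 → L=6 J1=5 J2=6
M=3(L−1)−2J1−J2=3·5−2·5−6=-1

M = -1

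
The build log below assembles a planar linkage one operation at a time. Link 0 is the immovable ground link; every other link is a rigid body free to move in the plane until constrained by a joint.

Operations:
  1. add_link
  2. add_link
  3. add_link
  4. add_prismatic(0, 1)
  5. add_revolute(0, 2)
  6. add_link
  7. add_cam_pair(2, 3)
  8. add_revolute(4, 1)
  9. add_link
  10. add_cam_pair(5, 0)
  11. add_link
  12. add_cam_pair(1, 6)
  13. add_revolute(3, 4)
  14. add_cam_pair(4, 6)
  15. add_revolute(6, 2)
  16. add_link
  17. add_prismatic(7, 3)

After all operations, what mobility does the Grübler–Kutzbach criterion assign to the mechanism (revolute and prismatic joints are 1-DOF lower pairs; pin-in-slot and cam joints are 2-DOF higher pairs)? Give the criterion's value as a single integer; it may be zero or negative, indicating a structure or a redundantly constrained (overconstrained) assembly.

M = 5

L=1 J1=0 J2=0
add link → L=2 J1=0 J2=0
add link → L=3 J1=0 J2=0
add link → L=4 J1=0 J2=0
P@0,1 dof=1 J1 → L=4 J1=1 J2=0
R@0,2 dof=1 J1 → L=4 J1=2 J2=0
add link → L=5 J1=2 J2=0
C@2,3 dof=2 J2 → L=5 J1=2 J2=1
R@4,1 dof=1 J1 → L=5 J1=3 J2=1
add link → L=6 J1=3 J2=1
C@5,0 dof=2 J2 → L=6 J1=3 J2=2
add link → L=7 J1=3 J2=2
C@1,6 dof=2 J2 → L=7 J1=3 J2=3
R@3,4 dof=1 J1 → L=7 J1=4 J2=3
C@4,6 dof=2 J2 → L=7 J1=4 J2=4
R@6,2 dof=1 J1 → L=7 J1=5 J2=4
add link → L=8 J1=5 J2=4
P@7,3 dof=1 J1 → L=8 J1=6 J2=4
M=3(L−1)−2J1−J2=3·7−2·6−4=5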